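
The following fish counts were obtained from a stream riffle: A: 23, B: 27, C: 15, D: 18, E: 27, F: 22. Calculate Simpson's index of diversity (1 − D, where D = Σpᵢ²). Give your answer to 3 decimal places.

0.827

Total N = 23+27+15+18+27+22 = 132, so the proportions are 0.17424, 0.20455, 0.11364, 0.13636, 0.20455, 0.16667 (working shown to 5 dp, full precision carried).
D = 0.17424² + 0.20455² + 0.11364² + 0.13636² + 0.20455² + 0.16667² = 0.03036 + 0.04184 + 0.01291 + 0.01860 + 0.04184 + 0.02778 = 0.17332.
So 1 − D = 0.82668, i.e. 0.827 to 3 decimal places.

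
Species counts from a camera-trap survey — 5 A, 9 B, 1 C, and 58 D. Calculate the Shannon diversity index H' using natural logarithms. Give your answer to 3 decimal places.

0.683

Total N = 5+9+1+58 = 73, so the proportions are 0.06849, 0.12329, 0.0137, 0.79452 (working shown to 5 dp, full precision carried).
Each pᵢ ln pᵢ term: 0.06849×(-2.68102)=-0.18363, 0.12329×(-2.09323)=-0.25807, 0.0137×(-4.29046)=-0.05877, 0.79452×(-0.23002)=-0.18275.
Sum = -0.68323, so H' = 0.683.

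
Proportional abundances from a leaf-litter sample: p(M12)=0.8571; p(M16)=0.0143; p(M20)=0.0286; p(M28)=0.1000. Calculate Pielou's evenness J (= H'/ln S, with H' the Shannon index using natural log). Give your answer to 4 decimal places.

H' = −Σ pᵢ ln pᵢ = −((-0.132165) + (-0.060739) + (-0.101654) + (-0.230259)) = 0.524817 (working shown to 6 dp, full precision carried).
With S = 4 species, ln S = 1.386294, so J = 0.524817/1.386294 = 0.378576, i.e. 0.3786 to 4 decimal places.

0.3786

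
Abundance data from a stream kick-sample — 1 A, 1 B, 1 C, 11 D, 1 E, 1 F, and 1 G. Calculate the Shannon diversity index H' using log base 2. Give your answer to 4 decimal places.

1.8490

Total N = 1+1+1+11+1+1+1 = 17, so the proportions are 0.058824, 0.058824, 0.058824, 0.647059, 0.058824, 0.058824, 0.058824 (working shown to 6 dp, full precision carried).
Each pᵢ log₂ pᵢ term: 0.058824×(-4.087463)=-0.240439, 0.058824×(-4.087463)=-0.240439, 0.058824×(-4.087463)=-0.240439, 0.647059×(-0.628031)=-0.406373, 0.058824×(-4.087463)=-0.240439, 0.058824×(-4.087463)=-0.240439, 0.058824×(-4.087463)=-0.240439.
Sum = -1.849007, so H' = 1.8490.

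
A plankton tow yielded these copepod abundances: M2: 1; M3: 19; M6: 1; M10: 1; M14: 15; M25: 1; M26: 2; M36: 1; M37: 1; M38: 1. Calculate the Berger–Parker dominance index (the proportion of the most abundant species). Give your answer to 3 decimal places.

Total N = 1+19+1+1+15+1+2+1+1+1 = 43, so the proportions are 0.02326, 0.44186, 0.02326, 0.02326, 0.34884, 0.02326, 0.04651, 0.02326, 0.02326, 0.02326 (working shown to 5 dp, full precision carried).
The largest proportion is 0.44186, i.e. d = 0.442 to 3 decimal places.

0.442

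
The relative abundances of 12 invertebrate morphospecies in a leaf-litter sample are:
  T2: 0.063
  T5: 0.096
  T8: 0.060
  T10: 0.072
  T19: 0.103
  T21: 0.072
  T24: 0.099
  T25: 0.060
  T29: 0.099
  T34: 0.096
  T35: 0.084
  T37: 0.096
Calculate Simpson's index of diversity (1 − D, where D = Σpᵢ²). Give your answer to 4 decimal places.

0.9135

D = 0.063² + 0.096² + 0.06² + 0.072² + 0.103² + 0.072² + 0.099² + 0.06² + 0.099² + 0.096² + 0.084² + 0.096² = 0.003969 + 0.009216 + 0.003600 + 0.005184 + 0.010609 + 0.005184 + 0.009801 + 0.003600 + 0.009801 + 0.009216 + 0.007056 + 0.009216 = 0.086452 (working shown to 6 dp, full precision carried).
So 1 − D = 0.913548, i.e. 0.9135 to 4 decimal places.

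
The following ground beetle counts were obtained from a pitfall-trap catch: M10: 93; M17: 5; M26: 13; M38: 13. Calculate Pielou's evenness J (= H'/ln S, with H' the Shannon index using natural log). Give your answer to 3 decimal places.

0.590

Total N = 93+5+13+13 = 124, so the proportions are 0.75, 0.04032, 0.10484, 0.10484 (working shown to 5 dp, full precision carried).
H' = −Σ pᵢ ln pᵢ = −((-0.21576) + (-0.12947) + (-0.23645) + (-0.23645)) = 0.81812.
With S = 4 species, ln S = 1.38629, so J = 0.81812/1.38629 = 0.59015, i.e. 0.590 to 3 decimal places.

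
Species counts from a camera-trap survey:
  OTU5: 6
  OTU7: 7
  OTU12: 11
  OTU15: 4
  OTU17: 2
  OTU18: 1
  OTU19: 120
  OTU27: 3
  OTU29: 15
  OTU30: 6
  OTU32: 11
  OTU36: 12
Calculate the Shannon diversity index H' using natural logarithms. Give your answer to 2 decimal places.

1.54

Total N = 6+7+11+4+2+1+120+3+15+6+11+12 = 198, so the proportions are 0.0303, 0.0354, 0.0556, 0.0202, 0.0101, 0.0051, 0.6061, 0.0152, 0.0758, 0.0303, 0.0556, 0.0606 (working shown to 4 dp, full precision carried).
Each pᵢ ln pᵢ term: 0.0303×(-3.4965)=-0.1060, 0.0354×(-3.3424)=-0.1182, 0.0556×(-2.8904)=-0.1606, 0.0202×(-3.9020)=-0.0788, 0.0101×(-4.5951)=-0.0464, 0.0051×(-5.2883)=-0.0267, 0.6061×(-0.5008)=-0.3035, 0.0152×(-4.1897)=-0.0635, 0.0758×(-2.5802)=-0.1955, 0.0303×(-3.4965)=-0.1060, 0.0556×(-2.8904)=-0.1606, 0.0606×(-2.8034)=-0.1699.
Sum = -1.5355, so H' = 1.54.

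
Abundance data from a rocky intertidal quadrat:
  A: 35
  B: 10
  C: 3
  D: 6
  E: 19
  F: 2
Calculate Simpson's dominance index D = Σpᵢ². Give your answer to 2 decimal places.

Total N = 35+10+3+6+19+2 = 75, so the proportions are 0.4667, 0.1333, 0.04, 0.08, 0.2533, 0.0267 (working shown to 4 dp, full precision carried).
D = 0.4667² + 0.1333² + 0.04² + 0.08² + 0.2533² + 0.0267² = 0.2178 + 0.0178 + 0.0016 + 0.0064 + 0.0642 + 0.0007 = 0.3084.
To 2 decimal places, D = 0.31.

0.31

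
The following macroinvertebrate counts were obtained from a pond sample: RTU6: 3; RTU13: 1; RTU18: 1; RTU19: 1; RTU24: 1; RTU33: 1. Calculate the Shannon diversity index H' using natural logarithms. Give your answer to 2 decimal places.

1.67

Total N = 3+1+1+1+1+1 = 8, so the proportions are 0.375, 0.125, 0.125, 0.125, 0.125, 0.125 (working shown to 4 dp, full precision carried).
Each pᵢ ln pᵢ term: 0.375×(-0.9808)=-0.3678, 0.125×(-2.0794)=-0.2599, 0.125×(-2.0794)=-0.2599, 0.125×(-2.0794)=-0.2599, 0.125×(-2.0794)=-0.2599, 0.125×(-2.0794)=-0.2599.
Sum = -1.6675, so H' = 1.67.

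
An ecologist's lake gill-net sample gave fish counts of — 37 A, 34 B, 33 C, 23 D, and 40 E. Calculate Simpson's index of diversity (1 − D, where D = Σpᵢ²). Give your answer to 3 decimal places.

Total N = 37+34+33+23+40 = 167, so the proportions are 0.22156, 0.20359, 0.1976, 0.13772, 0.23952 (working shown to 5 dp, full precision carried).
D = 0.22156² + 0.20359² + 0.1976² + 0.13772² + 0.23952² = 0.04909 + 0.04145 + 0.03905 + 0.01897 + 0.05737 = 0.20592.
So 1 − D = 0.79408, i.e. 0.794 to 3 decimal places.

0.794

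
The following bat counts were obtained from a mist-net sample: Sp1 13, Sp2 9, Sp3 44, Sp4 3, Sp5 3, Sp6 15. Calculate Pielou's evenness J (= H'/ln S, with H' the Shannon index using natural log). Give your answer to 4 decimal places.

0.7807

Total N = 13+9+44+3+3+15 = 87, so the proportions are 0.149425, 0.103448, 0.505747, 0.034483, 0.034483, 0.172414 (working shown to 6 dp, full precision carried).
H' = −Σ pᵢ ln pᵢ = −((-0.284051) + (-0.234691) + (-0.344777) + (-0.116114) + (-0.116114) + (-0.303079)) = 1.398826.
With S = 6 species, ln S = 1.791759, so J = 1.398826/1.791759 = 0.780700, i.e. 0.7807 to 4 decimal places.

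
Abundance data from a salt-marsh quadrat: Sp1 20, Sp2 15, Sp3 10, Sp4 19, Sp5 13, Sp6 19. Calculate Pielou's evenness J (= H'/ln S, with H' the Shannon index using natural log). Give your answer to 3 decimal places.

0.985

Total N = 20+15+10+19+13+19 = 96, so the proportions are 0.20833, 0.15625, 0.10417, 0.19792, 0.13542, 0.19792 (working shown to 5 dp, full precision carried).
H' = −Σ pᵢ ln pᵢ = −((-0.32679) + (-0.29005) + (-0.23560) + (-0.32061) + (-0.27075) + (-0.32061)) = 1.76441.
With S = 6 species, ln S = 1.79176, so J = 1.76441/1.79176 = 0.98473, i.e. 0.985 to 3 decimal places.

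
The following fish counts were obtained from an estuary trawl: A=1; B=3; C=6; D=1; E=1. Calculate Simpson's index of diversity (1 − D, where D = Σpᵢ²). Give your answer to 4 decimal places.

0.6667

Total N = 1+3+6+1+1 = 12, so the proportions are 0.083333, 0.25, 0.5, 0.083333, 0.083333 (working shown to 6 dp, full precision carried).
D = 0.083333² + 0.25² + 0.5² + 0.083333² + 0.083333² = 0.006944 + 0.062500 + 0.250000 + 0.006944 + 0.006944 = 0.333333.
So 1 − D = 0.666667, i.e. 0.6667 to 4 decimal places.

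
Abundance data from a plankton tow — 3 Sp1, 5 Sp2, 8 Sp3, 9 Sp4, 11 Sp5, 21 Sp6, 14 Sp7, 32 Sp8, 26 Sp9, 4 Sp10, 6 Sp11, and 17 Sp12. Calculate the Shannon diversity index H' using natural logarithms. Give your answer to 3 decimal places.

2.261

Total N = 3+5+8+9+11+21+14+32+26+4+6+17 = 156, so the proportions are 0.01923, 0.03205, 0.05128, 0.05769, 0.07051, 0.13462, 0.08974, 0.20513, 0.16667, 0.02564, 0.03846, 0.10897 (working shown to 5 dp, full precision carried).
Each pᵢ ln pᵢ term: 0.01923×(-3.95124)=-0.07599, 0.03205×(-3.44042)=-0.11027, 0.05128×(-2.97041)=-0.15233, 0.05769×(-2.85263)=-0.16457, 0.07051×(-2.65196)=-0.18700, 0.13462×(-2.00533)=-0.26995, 0.08974×(-2.41080)=-0.21635, 0.20513×(-1.58412)=-0.32495, 0.16667×(-1.79176)=-0.29863, 0.02564×(-3.66356)=-0.09394, 0.03846×(-3.25810)=-0.12531, 0.10897×(-2.21664)=-0.24156.
Sum = -2.26084, so H' = 2.261.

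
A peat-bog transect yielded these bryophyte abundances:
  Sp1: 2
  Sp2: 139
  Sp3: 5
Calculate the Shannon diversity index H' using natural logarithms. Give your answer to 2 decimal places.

0.22

Total N = 2+139+5 = 146, so the proportions are 0.0137, 0.9521, 0.0342 (working shown to 4 dp, full precision carried).
Each pᵢ ln pᵢ term: 0.0137×(-4.2905)=-0.0588, 0.9521×(-0.0491)=-0.0468, 0.0342×(-3.3742)=-0.1156.
Sum = -0.2211, so H' = 0.22.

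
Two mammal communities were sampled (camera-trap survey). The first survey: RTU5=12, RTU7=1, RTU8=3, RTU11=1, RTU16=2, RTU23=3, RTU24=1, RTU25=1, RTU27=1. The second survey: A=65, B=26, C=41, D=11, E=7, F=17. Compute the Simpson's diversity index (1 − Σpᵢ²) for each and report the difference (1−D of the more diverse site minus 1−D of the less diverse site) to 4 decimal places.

0.0211

The first survey: N=25, proportions 0.48, 0.04, 0.12, 0.04, 0.08, 0.12, 0.04, 0.04, 0.04, giving 1−D = 0.726400 (working shown to 6 dp, full precision carried).
The second survey: N=167, proportions 0.389222, 0.155689, 0.245509, 0.065868, 0.041916, 0.101796, giving 1−D = 0.747535.
Difference = |0.726400 − 0.747535| = 0.021135, i.e. 0.0211 to 4 decimal places.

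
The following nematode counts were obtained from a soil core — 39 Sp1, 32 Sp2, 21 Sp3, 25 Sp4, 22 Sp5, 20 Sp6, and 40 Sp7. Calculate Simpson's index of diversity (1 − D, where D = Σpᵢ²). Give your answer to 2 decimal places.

Total N = 39+32+21+25+22+20+40 = 199, so the proportions are 0.196, 0.1608, 0.1055, 0.1256, 0.1106, 0.1005, 0.201 (working shown to 4 dp, full precision carried).
D = 0.196² + 0.1608² + 0.1055² + 0.1256² + 0.1106² + 0.1005² + 0.201² = 0.0384 + 0.0259 + 0.0111 + 0.0158 + 0.0122 + 0.0101 + 0.0404 = 0.1539.
So 1 − D = 0.8461, i.e. 0.85 to 2 decimal places.

0.85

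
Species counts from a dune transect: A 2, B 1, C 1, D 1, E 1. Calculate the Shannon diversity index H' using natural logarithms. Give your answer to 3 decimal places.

1.561

Total N = 2+1+1+1+1 = 6, so the proportions are 0.33333, 0.16667, 0.16667, 0.16667, 0.16667 (working shown to 5 dp, full precision carried).
Each pᵢ ln pᵢ term: 0.33333×(-1.09861)=-0.36620, 0.16667×(-1.79176)=-0.29863, 0.16667×(-1.79176)=-0.29863, 0.16667×(-1.79176)=-0.29863, 0.16667×(-1.79176)=-0.29863.
Sum = -1.56071, so H' = 1.561.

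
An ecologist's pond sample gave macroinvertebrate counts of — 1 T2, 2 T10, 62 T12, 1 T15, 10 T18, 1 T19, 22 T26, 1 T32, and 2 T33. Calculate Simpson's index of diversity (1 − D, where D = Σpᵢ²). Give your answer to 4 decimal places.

0.5732

Total N = 1+2+62+1+10+1+22+1+2 = 102, so the proportions are 0.009804, 0.019608, 0.607843, 0.009804, 0.098039, 0.009804, 0.215686, 0.009804, 0.019608 (working shown to 6 dp, full precision carried).
D = 0.009804² + 0.019608² + 0.607843² + 0.009804² + 0.098039² + 0.009804² + 0.215686² + 0.009804² + 0.019608² = 0.000096 + 0.000384 + 0.369473 + 0.000096 + 0.009612 + 0.000096 + 0.046521 + 0.000096 + 0.000384 = 0.426759.
So 1 − D = 0.573241, i.e. 0.5732 to 4 decimal places.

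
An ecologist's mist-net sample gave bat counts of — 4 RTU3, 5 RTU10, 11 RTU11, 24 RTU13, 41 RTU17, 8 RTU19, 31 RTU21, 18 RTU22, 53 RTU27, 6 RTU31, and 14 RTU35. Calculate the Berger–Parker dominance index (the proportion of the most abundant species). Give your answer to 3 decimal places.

0.247

Total N = 4+5+11+24+41+8+31+18+53+6+14 = 215, so the proportions are 0.0186, 0.02326, 0.05116, 0.11163, 0.1907, 0.03721, 0.14419, 0.08372, 0.24651, 0.02791, 0.06512 (working shown to 5 dp, full precision carried).
The largest proportion is 0.24651, i.e. d = 0.247 to 3 decimal places.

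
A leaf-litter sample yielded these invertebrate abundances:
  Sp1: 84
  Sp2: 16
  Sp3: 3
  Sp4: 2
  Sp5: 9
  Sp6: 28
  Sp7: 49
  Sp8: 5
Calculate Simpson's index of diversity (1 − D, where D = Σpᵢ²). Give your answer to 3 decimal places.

Total N = 84+16+3+2+9+28+49+5 = 196, so the proportions are 0.42857, 0.08163, 0.01531, 0.0102, 0.04592, 0.14286, 0.25, 0.02551 (working shown to 5 dp, full precision carried).
D = 0.42857² + 0.08163² + 0.01531² + 0.0102² + 0.04592² + 0.14286² + 0.25² + 0.02551² = 0.18367 + 0.00666 + 0.00023 + 0.00010 + 0.00211 + 0.02041 + 0.06250 + 0.00065 = 0.27634.
So 1 − D = 0.72366, i.e. 0.724 to 3 decimal places.

0.724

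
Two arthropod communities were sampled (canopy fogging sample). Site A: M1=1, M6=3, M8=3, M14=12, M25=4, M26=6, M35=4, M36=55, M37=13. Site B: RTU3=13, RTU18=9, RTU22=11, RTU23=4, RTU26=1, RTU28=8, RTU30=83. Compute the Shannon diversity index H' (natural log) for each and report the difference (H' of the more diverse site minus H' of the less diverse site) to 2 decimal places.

Site A: N=101, proportions 0.0099, 0.0297, 0.0297, 0.1188, 0.0396, 0.0594, 0.0396, 0.5446, 0.1287, giving H' = 1.5260 (working shown to 4 dp, full precision carried).
Site B: N=129, proportions 0.1008, 0.0698, 0.0853, 0.031, 0.0078, 0.062, 0.6434, giving H' = 1.2285.
Difference = |1.5260 − 1.2285| = 0.2975, i.e. 0.30 to 2 decimal places.

0.30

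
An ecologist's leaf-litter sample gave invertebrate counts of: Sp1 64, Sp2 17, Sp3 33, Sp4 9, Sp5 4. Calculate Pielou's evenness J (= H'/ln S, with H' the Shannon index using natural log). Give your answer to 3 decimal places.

0.784

Total N = 64+17+33+9+4 = 127, so the proportions are 0.50394, 0.13386, 0.25984, 0.07087, 0.0315 (working shown to 5 dp, full precision carried).
H' = −Σ pᵢ ln pᵢ = −((-0.34535) + (-0.26919) + (-0.35018) + (-0.18758) + (-0.10891)) = 1.26121.
With S = 5 species, ln S = 1.60944, so J = 1.26121/1.60944 = 0.78363, i.e. 0.784 to 3 decimal places.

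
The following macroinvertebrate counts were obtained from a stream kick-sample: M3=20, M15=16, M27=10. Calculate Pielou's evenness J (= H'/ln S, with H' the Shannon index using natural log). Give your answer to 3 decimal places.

Total N = 20+16+10 = 46, so the proportions are 0.43478, 0.34783, 0.21739 (working shown to 5 dp, full precision carried).
H' = −Σ pᵢ ln pᵢ = −((-0.36213) + (-0.36732) + (-0.33175)) = 1.06121.
With S = 3 species, ln S = 1.09861, so J = 1.06121/1.09861 = 0.96595, i.e. 0.966 to 3 decimal places.

0.966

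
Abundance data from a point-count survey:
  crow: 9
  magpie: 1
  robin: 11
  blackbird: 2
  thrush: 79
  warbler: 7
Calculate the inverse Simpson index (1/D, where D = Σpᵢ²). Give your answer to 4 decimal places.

Total N = 9+1+11+2+79+7 = 109, so the proportions are 0.0825688, 0.0091743, 0.1009174, 0.0183486, 0.7247706, 0.0642202 (working shown to 7 dp, full precision carried).
D = 0.0825688² + 0.0091743² + 0.1009174² + 0.0183486² + 0.7247706² + 0.0642202² = 0.0068176 + 0.0000842 + 0.0101843 + 0.0003367 + 0.5252925 + 0.0041242 = 0.5468395.
So 1/D = 1.828690, i.e. 1.8287 to 4 decimal places.

1.8287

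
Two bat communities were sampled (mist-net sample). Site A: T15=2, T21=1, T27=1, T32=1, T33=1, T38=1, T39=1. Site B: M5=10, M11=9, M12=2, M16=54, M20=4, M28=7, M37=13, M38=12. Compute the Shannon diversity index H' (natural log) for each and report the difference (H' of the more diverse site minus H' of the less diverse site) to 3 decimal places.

Site A: N=8, proportions 0.25, 0.125, 0.125, 0.125, 0.125, 0.125, 0.125, giving H' = 1.90615 (working shown to 5 dp, full precision carried).
Site B: N=111, proportions 0.09009, 0.08108, 0.01802, 0.48649, 0.03604, 0.06306, 0.11712, 0.10811, giving H' = 1.62915.
Difference = |1.90615 − 1.62915| = 0.27700, i.e. 0.277 to 3 decimal places.

0.277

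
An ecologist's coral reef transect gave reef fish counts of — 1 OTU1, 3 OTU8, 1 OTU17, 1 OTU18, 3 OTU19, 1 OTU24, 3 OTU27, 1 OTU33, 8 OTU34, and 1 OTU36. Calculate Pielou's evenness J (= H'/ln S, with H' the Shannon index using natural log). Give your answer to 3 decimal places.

Total N = 1+3+1+1+3+1+3+1+8+1 = 23, so the proportions are 0.04348, 0.13043, 0.04348, 0.04348, 0.13043, 0.04348, 0.13043, 0.04348, 0.34783, 0.04348 (working shown to 5 dp, full precision carried).
H' = −Σ pᵢ ln pᵢ = −((-0.13633) + (-0.26568) + (-0.13633) + (-0.13633) + (-0.26568) + (-0.13633) + (-0.26568) + (-0.13633) + (-0.36732) + (-0.13633)) = 1.98232.
With S = 10 species, ln S = 2.30259, so J = 1.98232/2.30259 = 0.86091, i.e. 0.861 to 3 decimal places.

0.861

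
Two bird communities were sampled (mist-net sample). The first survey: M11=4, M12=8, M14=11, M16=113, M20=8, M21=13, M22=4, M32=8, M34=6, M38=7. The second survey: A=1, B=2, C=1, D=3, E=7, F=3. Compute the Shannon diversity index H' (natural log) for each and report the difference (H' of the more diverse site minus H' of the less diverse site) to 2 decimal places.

0.09

The first survey: N=182, proportions 0.022, 0.044, 0.0604, 0.6209, 0.044, 0.0714, 0.022, 0.044, 0.033, 0.0385, giving H' = 1.4717 (working shown to 4 dp, full precision carried).
The second survey: N=17, proportions 0.0588, 0.1176, 0.0588, 0.1765, 0.4118, 0.1765, giving H' = 1.5627.
Difference = |1.4717 − 1.5627| = 0.0910, i.e. 0.09 to 2 decimal places.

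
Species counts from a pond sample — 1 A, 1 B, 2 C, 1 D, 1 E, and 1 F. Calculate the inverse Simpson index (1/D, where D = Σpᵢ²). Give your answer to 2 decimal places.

5.44

Total N = 1+1+2+1+1+1 = 7, so the proportions are 0.142857, 0.142857, 0.285714, 0.142857, 0.142857, 0.142857 (working shown to 6 dp, full precision carried).
D = 0.142857² + 0.142857² + 0.285714² + 0.142857² + 0.142857² + 0.142857² = 0.020408 + 0.020408 + 0.081633 + 0.020408 + 0.020408 + 0.020408 = 0.183673.
So 1/D = 5.4444, i.e. 5.44 to 2 decimal places.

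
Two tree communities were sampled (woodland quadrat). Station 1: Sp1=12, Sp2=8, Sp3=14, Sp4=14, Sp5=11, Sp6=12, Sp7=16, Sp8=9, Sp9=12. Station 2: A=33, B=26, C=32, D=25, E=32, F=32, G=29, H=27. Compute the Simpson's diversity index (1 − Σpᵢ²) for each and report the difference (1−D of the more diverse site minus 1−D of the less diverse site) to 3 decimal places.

Station 1: N=108, proportions 0.11111, 0.07407, 0.12963, 0.12963, 0.10185, 0.11111, 0.14815, 0.08333, 0.11111, giving 1−D = 0.88460 (working shown to 5 dp, full precision carried).
Station 2: N=236, proportions 0.13983, 0.11017, 0.13559, 0.10593, 0.13559, 0.13559, 0.12288, 0.11441, giving 1−D = 0.87374.
Difference = |0.88460 − 0.87374| = 0.01086, i.e. 0.011 to 3 decimal places.

0.011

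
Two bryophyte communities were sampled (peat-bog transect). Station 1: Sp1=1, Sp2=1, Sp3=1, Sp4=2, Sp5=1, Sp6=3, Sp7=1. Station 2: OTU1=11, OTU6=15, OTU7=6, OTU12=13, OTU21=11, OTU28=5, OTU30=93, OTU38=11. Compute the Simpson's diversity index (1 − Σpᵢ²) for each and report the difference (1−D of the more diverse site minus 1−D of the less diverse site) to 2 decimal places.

Station 1: N=10, proportions 0.1, 0.1, 0.1, 0.2, 0.1, 0.3, 0.1, giving 1−D = 0.8200 (working shown to 4 dp, full precision carried).
Station 2: N=165, proportions 0.0667, 0.0909, 0.0364, 0.0788, 0.0667, 0.0303, 0.5636, 0.0667, giving 1−D = 0.6523.
Difference = |0.8200 − 0.6523| = 0.1677, i.e. 0.17 to 2 decimal places.

0.17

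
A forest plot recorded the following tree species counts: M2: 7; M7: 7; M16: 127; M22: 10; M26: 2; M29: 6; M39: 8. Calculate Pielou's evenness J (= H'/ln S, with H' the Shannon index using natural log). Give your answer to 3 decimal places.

0.494

Total N = 7+7+127+10+2+6+8 = 167, so the proportions are 0.04192, 0.04192, 0.76048, 0.05988, 0.01198, 0.03593, 0.0479 (working shown to 5 dp, full precision carried).
H' = −Σ pᵢ ln pᵢ = −((-0.13296) + (-0.13296) + (-0.20822) + (-0.16859) + (-0.05299) + (-0.11951) + (-0.14556)) = 0.96079.
With S = 7 species, ln S = 1.94591, so J = 0.96079/1.94591 = 0.49375, i.e. 0.494 to 3 decimal places.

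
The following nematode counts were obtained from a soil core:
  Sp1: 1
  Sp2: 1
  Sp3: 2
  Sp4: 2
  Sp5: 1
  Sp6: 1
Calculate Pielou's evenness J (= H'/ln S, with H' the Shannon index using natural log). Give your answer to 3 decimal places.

0.967

Total N = 1+1+2+2+1+1 = 8, so the proportions are 0.125, 0.125, 0.25, 0.25, 0.125, 0.125 (working shown to 5 dp, full precision carried).
H' = −Σ pᵢ ln pᵢ = −((-0.25993) + (-0.25993) + (-0.34657) + (-0.34657) + (-0.25993) + (-0.25993)) = 1.73287.
With S = 6 species, ln S = 1.79176, so J = 1.73287/1.79176 = 0.96713, i.e. 0.967 to 3 decimal places.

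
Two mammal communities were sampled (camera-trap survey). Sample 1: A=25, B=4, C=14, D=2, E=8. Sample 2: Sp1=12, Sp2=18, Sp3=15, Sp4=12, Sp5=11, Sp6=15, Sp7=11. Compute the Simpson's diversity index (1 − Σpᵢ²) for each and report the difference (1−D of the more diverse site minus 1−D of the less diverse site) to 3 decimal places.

0.175

Sample 1: N=53, proportions 0.4717, 0.07547, 0.26415, 0.03774, 0.15094, giving 1−D = 0.67782 (working shown to 5 dp, full precision carried).
Sample 2: N=94, proportions 0.12766, 0.19149, 0.15957, 0.12766, 0.11702, 0.15957, 0.11702, giving 1−D = 0.85242.
Difference = |0.67782 − 0.85242| = 0.17460, i.e. 0.175 to 3 decimal places.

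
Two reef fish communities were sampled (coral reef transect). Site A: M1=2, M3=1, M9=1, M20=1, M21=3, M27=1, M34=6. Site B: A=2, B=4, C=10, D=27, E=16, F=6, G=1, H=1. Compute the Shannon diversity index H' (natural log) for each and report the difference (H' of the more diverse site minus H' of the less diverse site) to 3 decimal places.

Site A: N=15, proportions 0.1333333, 0.0666667, 0.0666667, 0.0666667, 0.2, 0.0666667, 0.4, giving H' = 1.6792043 (working shown to 7 dp, full precision carried).
Site B: N=67, proportions 0.0298507, 0.0597015, 0.1492537, 0.4029851, 0.238806, 0.0895522, 0.0149254, 0.0149254, giving H' = 1.6068285.
Difference = |1.6792043 − 1.6068285| = 0.0723758, i.e. 0.072 to 3 decimal places.

0.072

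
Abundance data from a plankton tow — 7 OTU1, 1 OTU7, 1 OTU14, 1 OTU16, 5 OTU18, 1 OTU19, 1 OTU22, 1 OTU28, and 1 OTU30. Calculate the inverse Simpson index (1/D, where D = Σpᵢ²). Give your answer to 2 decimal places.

4.46

Total N = 7+1+1+1+5+1+1+1+1 = 19, so the proportions are 0.368421, 0.052632, 0.052632, 0.052632, 0.263158, 0.052632, 0.052632, 0.052632, 0.052632 (working shown to 6 dp, full precision carried).
D = 0.368421² + 0.052632² + 0.052632² + 0.052632² + 0.263158² + 0.052632² + 0.052632² + 0.052632² + 0.052632² = 0.135734 + 0.002770 + 0.002770 + 0.002770 + 0.069252 + 0.002770 + 0.002770 + 0.002770 + 0.002770 = 0.224377.
So 1/D = 4.4568, i.e. 4.46 to 2 decimal places.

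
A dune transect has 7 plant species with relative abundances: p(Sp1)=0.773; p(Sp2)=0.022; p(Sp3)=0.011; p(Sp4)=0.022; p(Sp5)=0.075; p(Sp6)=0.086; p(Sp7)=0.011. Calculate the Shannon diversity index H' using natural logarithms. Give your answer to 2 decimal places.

Each pᵢ ln pᵢ term (working shown to 4 dp, full precision carried): 0.773×(-0.2575)=-0.1990, 0.022×(-3.8167)=-0.0840, 0.011×(-4.5099)=-0.0496, 0.022×(-3.8167)=-0.0840, 0.075×(-2.5903)=-0.1943, 0.086×(-2.4534)=-0.2110, 0.011×(-4.5099)=-0.0496.
Sum = -0.8714, so H' = 0.87.

0.87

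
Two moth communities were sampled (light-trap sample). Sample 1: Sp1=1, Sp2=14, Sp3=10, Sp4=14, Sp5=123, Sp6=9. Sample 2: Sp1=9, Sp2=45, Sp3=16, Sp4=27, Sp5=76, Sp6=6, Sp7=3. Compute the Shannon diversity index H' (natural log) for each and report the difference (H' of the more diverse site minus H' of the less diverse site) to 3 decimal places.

Sample 1: N=171, proportions 0.00585, 0.08187, 0.05848, 0.08187, 0.7193, 0.05263, giving H' = 0.99784 (working shown to 5 dp, full precision carried).
Sample 2: N=182, proportions 0.04945, 0.24725, 0.08791, 0.14835, 0.41758, 0.03297, 0.01648, giving H' = 1.53584.
Difference = |0.99784 − 1.53584| = 0.53800, i.e. 0.538 to 3 decimal places.

0.538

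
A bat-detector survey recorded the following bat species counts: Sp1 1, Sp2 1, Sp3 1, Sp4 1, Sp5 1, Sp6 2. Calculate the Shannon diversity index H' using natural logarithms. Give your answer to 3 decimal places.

1.748

Total N = 1+1+1+1+1+2 = 7, so the proportions are 0.14286, 0.14286, 0.14286, 0.14286, 0.14286, 0.28571 (working shown to 5 dp, full precision carried).
Each pᵢ ln pᵢ term: 0.14286×(-1.94591)=-0.27799, 0.14286×(-1.94591)=-0.27799, 0.14286×(-1.94591)=-0.27799, 0.14286×(-1.94591)=-0.27799, 0.14286×(-1.94591)=-0.27799, 0.28571×(-1.25276)=-0.35793.
Sum = -1.74787, so H' = 1.748.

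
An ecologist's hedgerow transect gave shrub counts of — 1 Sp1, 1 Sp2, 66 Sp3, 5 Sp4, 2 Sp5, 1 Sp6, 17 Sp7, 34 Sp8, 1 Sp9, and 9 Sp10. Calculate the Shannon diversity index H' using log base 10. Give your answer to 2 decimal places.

0.63

Total N = 1+1+66+5+2+1+17+34+1+9 = 137, so the proportions are 0.0073, 0.0073, 0.4818, 0.0365, 0.0146, 0.0073, 0.1241, 0.2482, 0.0073, 0.0657 (working shown to 4 dp, full precision carried).
Each pᵢ log₁₀ pᵢ term: 0.0073×(-2.1367)=-0.0156, 0.0073×(-2.1367)=-0.0156, 0.4818×(-0.3172)=-0.1528, 0.0365×(-1.4378)=-0.0525, 0.0146×(-1.8357)=-0.0268, 0.0073×(-2.1367)=-0.0156, 0.1241×(-0.9063)=-0.1125, 0.2482×(-0.6052)=-0.1502, 0.0073×(-2.1367)=-0.0156, 0.0657×(-1.1825)=-0.0777.
Sum = -0.6348, so H' = 0.63.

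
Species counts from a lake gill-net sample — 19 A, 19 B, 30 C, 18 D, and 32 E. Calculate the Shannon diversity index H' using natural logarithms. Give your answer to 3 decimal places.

Total N = 19+19+30+18+32 = 118, so the proportions are 0.16102, 0.16102, 0.25424, 0.15254, 0.27119 (working shown to 5 dp, full precision carried).
Each pᵢ ln pᵢ term: 0.16102×(-1.82625)=-0.29406, 0.16102×(-1.82625)=-0.29406, 0.25424×(-1.36949)=-0.34817, 0.15254×(-1.88031)=-0.28683, 0.27119×(-1.30495)=-0.35388.
Sum = -1.57700, so H' = 1.577.

1.577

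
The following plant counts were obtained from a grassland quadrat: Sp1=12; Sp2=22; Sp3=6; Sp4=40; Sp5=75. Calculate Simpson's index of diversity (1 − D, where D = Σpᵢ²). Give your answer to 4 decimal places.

0.6716

Total N = 12+22+6+40+75 = 155, so the proportions are 0.077419, 0.141935, 0.03871, 0.258065, 0.483871 (working shown to 6 dp, full precision carried).
D = 0.077419² + 0.141935² + 0.03871² + 0.258065² + 0.483871² = 0.005994 + 0.020146 + 0.001498 + 0.066597 + 0.234131 = 0.328366.
So 1 − D = 0.671634, i.e. 0.6716 to 4 decimal places.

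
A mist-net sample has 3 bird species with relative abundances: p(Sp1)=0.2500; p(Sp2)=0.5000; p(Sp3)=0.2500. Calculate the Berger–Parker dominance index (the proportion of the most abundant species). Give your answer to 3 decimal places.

The largest proportion is 0.5, i.e. d = 0.500 to 3 decimal places.

0.500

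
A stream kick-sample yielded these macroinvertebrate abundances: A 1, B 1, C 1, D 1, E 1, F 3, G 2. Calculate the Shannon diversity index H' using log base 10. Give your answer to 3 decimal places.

0.797

Total N = 1+1+1+1+1+3+2 = 10, so the proportions are 0.1, 0.1, 0.1, 0.1, 0.1, 0.3, 0.2 (working shown to 5 dp, full precision carried).
Each pᵢ log₁₀ pᵢ term: 0.1×(-1.00000)=-0.10000, 0.1×(-1.00000)=-0.10000, 0.1×(-1.00000)=-0.10000, 0.1×(-1.00000)=-0.10000, 0.1×(-1.00000)=-0.10000, 0.3×(-0.52288)=-0.15686, 0.2×(-0.69897)=-0.13979.
Sum = -0.79666, so H' = 0.797.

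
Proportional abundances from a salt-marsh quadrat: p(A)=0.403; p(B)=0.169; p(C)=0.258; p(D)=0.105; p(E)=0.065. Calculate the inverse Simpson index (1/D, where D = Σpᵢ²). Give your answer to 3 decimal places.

D = 0.403² + 0.169² + 0.258² + 0.105² + 0.065² = 0.1624090 + 0.0285610 + 0.0665640 + 0.0110250 + 0.0042250 = 0.2727840 (working shown to 7 dp, full precision carried).
So 1/D = 3.66590, i.e. 3.666 to 3 decimal places.

3.666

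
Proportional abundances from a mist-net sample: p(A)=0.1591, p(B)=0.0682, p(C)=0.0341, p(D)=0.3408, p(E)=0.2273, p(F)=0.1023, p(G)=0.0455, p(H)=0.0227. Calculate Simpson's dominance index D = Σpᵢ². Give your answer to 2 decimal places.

D = 0.1591² + 0.0682² + 0.0341² + 0.3408² + 0.2273² + 0.1023² + 0.0455² + 0.0227² = 0.0253 + 0.0047 + 0.0012 + 0.1161 + 0.0517 + 0.0105 + 0.0021 + 0.0005 = 0.2120 (working shown to 4 dp, full precision carried).
To 2 decimal places, D = 0.21.

0.21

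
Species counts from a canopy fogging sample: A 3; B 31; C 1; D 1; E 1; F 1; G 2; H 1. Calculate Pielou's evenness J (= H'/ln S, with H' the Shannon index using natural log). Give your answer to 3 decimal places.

Total N = 3+31+1+1+1+1+2+1 = 41, so the proportions are 0.07317, 0.7561, 0.02439, 0.02439, 0.02439, 0.02439, 0.04878, 0.02439 (working shown to 5 dp, full precision carried).
H' = −Σ pᵢ ln pᵢ = −((-0.19134) + (-0.21139) + (-0.09057) + (-0.09057) + (-0.09057) + (-0.09057) + (-0.14734) + (-0.09057)) = 1.00294.
With S = 8 species, ln S = 2.07944, so J = 1.00294/2.07944 = 0.48231, i.e. 0.482 to 3 decimal places.

0.482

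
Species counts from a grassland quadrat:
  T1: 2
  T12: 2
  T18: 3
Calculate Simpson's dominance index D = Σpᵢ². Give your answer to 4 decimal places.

0.3469

Total N = 2+2+3 = 7, so the proportions are 0.285714, 0.285714, 0.428571 (working shown to 6 dp, full precision carried).
D = 0.285714² + 0.285714² + 0.428571² = 0.081633 + 0.081633 + 0.183673 = 0.346939.
To 4 decimal places, D = 0.3469.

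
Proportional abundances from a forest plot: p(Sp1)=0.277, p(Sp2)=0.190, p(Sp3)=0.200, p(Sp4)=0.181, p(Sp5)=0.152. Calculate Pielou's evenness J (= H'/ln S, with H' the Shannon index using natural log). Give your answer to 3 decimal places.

0.987

H' = −Σ pᵢ ln pᵢ = −((-0.35560) + (-0.31554) + (-0.32189) + (-0.30938) + (-0.28635)) = 1.58875 (working shown to 5 dp, full precision carried).
With S = 5 species, ln S = 1.60944, so J = 1.58875/1.60944 = 0.98714, i.e. 0.987 to 3 decimal places.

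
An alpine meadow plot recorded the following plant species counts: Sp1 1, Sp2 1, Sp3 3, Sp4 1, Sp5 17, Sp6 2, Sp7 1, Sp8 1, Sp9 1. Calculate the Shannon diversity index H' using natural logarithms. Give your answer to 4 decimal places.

Total N = 1+1+3+1+17+2+1+1+1 = 28, so the proportions are 0.035714, 0.035714, 0.107143, 0.035714, 0.607143, 0.071429, 0.035714, 0.035714, 0.035714 (working shown to 6 dp, full precision carried).
Each pᵢ ln pᵢ term: 0.035714×(-3.332205)=-0.119007, 0.035714×(-3.332205)=-0.119007, 0.107143×(-2.233592)=-0.239313, 0.035714×(-3.332205)=-0.119007, 0.607143×(-0.498991)=-0.302959, 0.071429×(-2.639057)=-0.188504, 0.035714×(-3.332205)=-0.119007, 0.035714×(-3.332205)=-0.119007, 0.035714×(-3.332205)=-0.119007.
Sum = -1.444820, so H' = 1.4448.

1.4448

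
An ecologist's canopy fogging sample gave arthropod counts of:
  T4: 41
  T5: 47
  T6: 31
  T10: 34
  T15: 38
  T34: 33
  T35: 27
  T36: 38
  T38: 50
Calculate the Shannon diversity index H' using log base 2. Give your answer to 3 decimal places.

3.145

Total N = 41+47+31+34+38+33+27+38+50 = 339, so the proportions are 0.12094, 0.13864, 0.09145, 0.10029, 0.11209, 0.09735, 0.07965, 0.11209, 0.14749 (working shown to 5 dp, full precision carried).
Each pᵢ log₂ pᵢ term: 0.12094×(-3.04759)=-0.36859, 0.13864×(-2.85055)=-0.39521, 0.09145×(-3.45095)=-0.31557, 0.10029×(-3.31768)=-0.33275, 0.11209×(-3.15721)=-0.35391, 0.09735×(-3.36075)=-0.32715, 0.07965×(-3.65025)=-0.29073, 0.11209×(-3.15721)=-0.35391, 0.14749×(-2.76129)=-0.40727.
Sum = -3.14508, so H' = 3.145.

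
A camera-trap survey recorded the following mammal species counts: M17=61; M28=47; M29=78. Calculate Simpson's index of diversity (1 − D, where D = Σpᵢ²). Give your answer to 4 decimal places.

0.6527

Total N = 61+47+78 = 186, so the proportions are 0.327957, 0.252688, 0.419355 (working shown to 6 dp, full precision carried).
D = 0.327957² + 0.252688² + 0.419355² = 0.107556 + 0.063851 + 0.175858 = 0.347266.
So 1 − D = 0.652734, i.e. 0.6527 to 4 decimal places.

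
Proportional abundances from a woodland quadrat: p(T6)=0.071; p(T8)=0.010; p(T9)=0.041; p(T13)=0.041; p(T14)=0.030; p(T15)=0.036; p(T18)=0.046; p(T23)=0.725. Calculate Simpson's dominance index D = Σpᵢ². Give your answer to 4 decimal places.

0.5384

D = 0.071² + 0.01² + 0.041² + 0.041² + 0.03² + 0.036² + 0.046² + 0.725² = 0.005041 + 0.000100 + 0.001681 + 0.001681 + 0.000900 + 0.001296 + 0.002116 + 0.525625 = 0.538440 (working shown to 6 dp, full precision carried).
To 4 decimal places, D = 0.5384.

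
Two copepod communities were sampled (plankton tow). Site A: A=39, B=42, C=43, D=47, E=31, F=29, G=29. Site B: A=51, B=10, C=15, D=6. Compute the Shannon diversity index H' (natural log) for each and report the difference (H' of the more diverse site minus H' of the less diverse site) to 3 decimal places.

0.875

Site A: N=260, proportions 0.15, 0.16154, 0.16538, 0.18077, 0.11923, 0.11154, 0.11154, giving H' = 1.92873 (working shown to 5 dp, full precision carried).
Site B: N=82, proportions 0.62195, 0.12195, 0.18293, 0.07317, giving H' = 1.05403.
Difference = |1.92873 − 1.05403| = 0.87470, i.e. 0.875 to 3 decimal places.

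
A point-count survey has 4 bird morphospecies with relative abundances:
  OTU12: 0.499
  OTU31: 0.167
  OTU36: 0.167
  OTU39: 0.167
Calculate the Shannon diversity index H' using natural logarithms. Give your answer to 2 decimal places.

Each pᵢ ln pᵢ term (working shown to 4 dp, full precision carried): 0.499×(-0.6951)=-0.3469, 0.167×(-1.7898)=-0.2989, 0.167×(-1.7898)=-0.2989, 0.167×(-1.7898)=-0.2989.
Sum = -1.2435, so H' = 1.24.

1.24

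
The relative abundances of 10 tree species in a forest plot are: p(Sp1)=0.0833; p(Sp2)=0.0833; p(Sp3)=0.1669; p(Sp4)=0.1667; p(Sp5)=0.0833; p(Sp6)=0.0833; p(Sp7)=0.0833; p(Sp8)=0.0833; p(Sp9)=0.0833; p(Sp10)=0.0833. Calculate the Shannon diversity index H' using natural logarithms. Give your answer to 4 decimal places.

Each pᵢ ln pᵢ term (working shown to 6 dp, full precision carried): 0.0833×(-2.485307)=-0.207026, 0.0833×(-2.485307)=-0.207026, 0.1669×(-1.790360)=-0.298811, 0.1667×(-1.791559)=-0.298653, 0.0833×(-2.485307)=-0.207026, 0.0833×(-2.485307)=-0.207026, 0.0833×(-2.485307)=-0.207026, 0.0833×(-2.485307)=-0.207026, 0.0833×(-2.485307)=-0.207026, 0.0833×(-2.485307)=-0.207026.
Sum = -2.253673, so H' = 2.2537.

2.2537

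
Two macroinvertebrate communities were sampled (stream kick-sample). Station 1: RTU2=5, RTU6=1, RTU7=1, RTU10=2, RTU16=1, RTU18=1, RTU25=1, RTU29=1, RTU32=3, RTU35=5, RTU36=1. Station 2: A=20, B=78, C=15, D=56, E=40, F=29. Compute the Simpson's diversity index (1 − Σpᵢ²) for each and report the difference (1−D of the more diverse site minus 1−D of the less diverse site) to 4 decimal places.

0.0723

Station 1: N=22, proportions 0.2272727, 0.0454545, 0.0454545, 0.0909091, 0.0454545, 0.0454545, 0.0454545, 0.0454545, 0.1363636, 0.2272727, 0.0454545, giving 1−D = 0.8553719 (working shown to 7 dp, full precision carried).
Station 2: N=238, proportions 0.0840336, 0.3277311, 0.0630252, 0.2352941, 0.1680672, 0.1218487, giving 1−D = 0.7831015.
Difference = |0.8553719 − 0.7831015| = 0.0722704, i.e. 0.0723 to 4 decimal places.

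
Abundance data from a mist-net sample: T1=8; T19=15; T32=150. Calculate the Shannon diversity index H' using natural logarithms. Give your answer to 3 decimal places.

0.478

Total N = 8+15+150 = 173, so the proportions are 0.04624, 0.08671, 0.86705 (working shown to 5 dp, full precision carried).
Each pᵢ ln pᵢ term: 0.04624×(-3.07385)=-0.14214, 0.08671×(-2.44524)=-0.21202, 0.86705×(-0.14266)=-0.12369.
Sum = -0.47785, so H' = 0.478.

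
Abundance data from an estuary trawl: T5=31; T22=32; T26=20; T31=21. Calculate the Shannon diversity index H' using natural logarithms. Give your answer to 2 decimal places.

1.36

Total N = 31+32+20+21 = 104, so the proportions are 0.2981, 0.3077, 0.1923, 0.2019 (working shown to 4 dp, full precision carried).
Each pᵢ ln pᵢ term: 0.2981×(-1.2104)=-0.3608, 0.3077×(-1.1787)=-0.3627, 0.1923×(-1.6487)=-0.3170, 0.2019×(-1.5999)=-0.3231.
Sum = -1.3636, so H' = 1.36.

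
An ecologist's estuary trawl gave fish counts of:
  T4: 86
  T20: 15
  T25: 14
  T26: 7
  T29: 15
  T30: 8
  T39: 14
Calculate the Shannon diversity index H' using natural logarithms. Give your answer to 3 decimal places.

1.494

Total N = 86+15+14+7+15+8+14 = 159, so the proportions are 0.54088, 0.09434, 0.08805, 0.04403, 0.09434, 0.05031, 0.08805 (working shown to 5 dp, full precision carried).
Each pᵢ ln pᵢ term: 0.54088×(-0.61456)=-0.33240, 0.09434×(-2.36085)=-0.22272, 0.08805×(-2.42985)=-0.21395, 0.04403×(-3.12299)=-0.13749, 0.09434×(-2.36085)=-0.22272, 0.05031×(-2.98946)=-0.15041, 0.08805×(-2.42985)=-0.21395.
Sum = -1.49365, so H' = 1.494.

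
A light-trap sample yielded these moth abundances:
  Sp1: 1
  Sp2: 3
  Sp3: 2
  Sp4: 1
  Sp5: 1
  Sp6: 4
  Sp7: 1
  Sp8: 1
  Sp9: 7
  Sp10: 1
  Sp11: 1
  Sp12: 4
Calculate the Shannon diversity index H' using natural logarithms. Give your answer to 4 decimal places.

Total N = 1+3+2+1+1+4+1+1+7+1+1+4 = 27, so the proportions are 0.037037, 0.111111, 0.074074, 0.037037, 0.037037, 0.148148, 0.037037, 0.037037, 0.259259, 0.037037, 0.037037, 0.148148 (working shown to 6 dp, full precision carried).
Each pᵢ ln pᵢ term: 0.037037×(-3.295837)=-0.122068, 0.111111×(-2.197225)=-0.244136, 0.074074×(-2.602690)=-0.192792, 0.037037×(-3.295837)=-0.122068, 0.037037×(-3.295837)=-0.122068, 0.148148×(-1.909543)=-0.282895, 0.037037×(-3.295837)=-0.122068, 0.037037×(-3.295837)=-0.122068, 0.259259×(-1.349927)=-0.349981, 0.037037×(-3.295837)=-0.122068, 0.037037×(-3.295837)=-0.122068, 0.148148×(-1.909543)=-0.282895.
Sum = -2.207175, so H' = 2.2072.

2.2072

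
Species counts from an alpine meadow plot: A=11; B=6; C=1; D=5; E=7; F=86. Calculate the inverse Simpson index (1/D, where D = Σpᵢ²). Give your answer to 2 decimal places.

1.76

Total N = 11+6+1+5+7+86 = 116, so the proportions are 0.09483, 0.05172, 0.00862, 0.0431, 0.06034, 0.74138 (working shown to 5 dp, full precision carried).
D = 0.09483² + 0.05172² + 0.00862² + 0.0431² + 0.06034² + 0.74138² = 0.00899 + 0.00268 + 0.00007 + 0.00186 + 0.00364 + 0.54964 = 0.56688.
So 1/D = 1.7640, i.e. 1.76 to 2 decimal places.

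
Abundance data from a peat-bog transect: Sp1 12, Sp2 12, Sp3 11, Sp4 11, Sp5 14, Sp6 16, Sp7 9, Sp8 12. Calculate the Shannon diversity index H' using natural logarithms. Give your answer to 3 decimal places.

2.067

Total N = 12+12+11+11+14+16+9+12 = 97, so the proportions are 0.12371, 0.12371, 0.1134, 0.1134, 0.14433, 0.16495, 0.09278, 0.12371 (working shown to 5 dp, full precision carried).
Each pᵢ ln pᵢ term: 0.12371×(-2.08980)=-0.25853, 0.12371×(-2.08980)=-0.25853, 0.1134×(-2.17682)=-0.24686, 0.1134×(-2.17682)=-0.24686, 0.14433×(-1.93565)=-0.27937, 0.16495×(-1.80212)=-0.29726, 0.09278×(-2.37749)=-0.22059, 0.12371×(-2.08980)=-0.25853.
Sum = -2.06653, so H' = 2.067.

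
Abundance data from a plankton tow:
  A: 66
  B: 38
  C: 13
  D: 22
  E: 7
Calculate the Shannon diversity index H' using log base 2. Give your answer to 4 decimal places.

Total N = 66+38+13+22+7 = 146, so the proportions are 0.452055, 0.260274, 0.089041, 0.150685, 0.047945 (working shown to 6 dp, full precision carried).
Each pᵢ log₂ pᵢ term: 0.452055×(-1.145430)=-0.517797, 0.260274×(-1.941897)=-0.505425, 0.089041×(-3.489385)=-0.310699, 0.150685×(-2.730393)=-0.411429, 0.047945×(-4.382470)=-0.210118.
Sum = -1.955469, so H' = 1.9555.

1.9555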